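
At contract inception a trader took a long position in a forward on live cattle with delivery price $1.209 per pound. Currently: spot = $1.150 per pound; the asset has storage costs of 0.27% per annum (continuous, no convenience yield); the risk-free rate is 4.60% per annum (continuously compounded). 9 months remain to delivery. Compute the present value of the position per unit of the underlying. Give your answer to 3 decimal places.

Current fair forward for the remaining 9 months: F = S·e^((r + u)·T), (r + u) = 0.0460 + 0.0027 = 0.0487
F = 1.150 · e^(0.0487 × 9/12) = 1.150 × 1.037200 = 1.1928
Value of long forward = (F − K)·e^(−rT) = (1.1928 − 1.209) · e^(−0.0460·9/12)
= -0.0162 × 0.966088 = -0.016

-$0.016 per pound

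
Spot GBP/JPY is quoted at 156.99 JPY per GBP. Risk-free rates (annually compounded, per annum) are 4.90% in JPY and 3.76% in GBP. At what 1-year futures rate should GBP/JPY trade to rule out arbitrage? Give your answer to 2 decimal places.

By covered interest parity, F = S · (1+r_JPY)^T / (1+r_GBP)^T
= 156.99 × 1.049000 / 1.037600 = 156.99 × 1.010987
F = 158.71 JPY per GBP

158.71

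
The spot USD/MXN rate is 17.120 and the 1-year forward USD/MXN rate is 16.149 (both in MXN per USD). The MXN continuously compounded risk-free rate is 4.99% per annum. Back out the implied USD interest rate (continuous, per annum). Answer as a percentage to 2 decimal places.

10.83%

F = S·e^((r_MXN − r_USD)T) ⇒ r_USD = r_MXN − ln(F/S)/T
ln(16.149/17.120) = -0.058389; /(1) = -0.058389
r_USD = 0.0499 + 0.058389 = 0.108289
r_USD = 10.83%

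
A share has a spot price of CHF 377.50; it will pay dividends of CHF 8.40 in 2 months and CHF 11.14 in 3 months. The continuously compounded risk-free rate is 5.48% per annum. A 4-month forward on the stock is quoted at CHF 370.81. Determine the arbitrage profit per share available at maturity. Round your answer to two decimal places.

CHF 6.02 per share

PV(dividends) I = 8.40·e^(−0.0548·2/12) + 11.14·e^(−0.0548·3/12) = 19.3121
Fair forward F* = (S − I)·e^(rT) = (377.50 − 19.3121)·e^0.018267 = 358.1879 × 1.018435 = 364.7911
Market CHF 370.81 > fair 364.7911: forward overpriced → cash-and-carry (borrow at r, buy the stock and collect the dividends, short the forward).
Profit at T = |F_mkt − F*| = |370.81 − 364.7911| = CHF 6.02 per share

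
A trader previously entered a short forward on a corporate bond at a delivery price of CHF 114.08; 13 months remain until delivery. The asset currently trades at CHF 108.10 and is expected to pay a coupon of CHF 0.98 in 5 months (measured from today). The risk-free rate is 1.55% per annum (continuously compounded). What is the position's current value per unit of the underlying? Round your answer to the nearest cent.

CHF 5.05

PV(remaining coupons) I = 0.98·e^(−0.0155·5/12) = 0.9737
Current forward F = (S − I)·e^(rT) = (108.10 − 0.9737)·e^(0.0155·13/12) = 107.1263 × 1.016933 = 108.9403
Value (long) = (F − K)·e^(−rT) = (108.9403 − 114.08) × 0.983349 = -5.0541
Short position value = −(long value) = CHF 5.05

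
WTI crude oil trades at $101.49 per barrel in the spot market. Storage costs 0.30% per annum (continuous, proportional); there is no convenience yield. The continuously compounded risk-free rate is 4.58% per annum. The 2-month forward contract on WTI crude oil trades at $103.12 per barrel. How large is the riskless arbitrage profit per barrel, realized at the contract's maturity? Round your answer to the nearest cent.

Fair forward: F* = S·e^(carry·T), with carry = (r + u) = 0.0458 + 0.0030 = 0.0488
F* = 101.49 · e^(0.0488 × 2/12) = 101.49 · e^0.008133 = 101.49 × 1.008166 = $102.3188
Market $103.12 > fair $102.3188: forward overpriced → cash-and-carry (buy spot, short the forward).
At maturity, profit = |F_mkt − F*| = |103.12 − 102.3188| = $0.80 per barrel

$0.80 per barrel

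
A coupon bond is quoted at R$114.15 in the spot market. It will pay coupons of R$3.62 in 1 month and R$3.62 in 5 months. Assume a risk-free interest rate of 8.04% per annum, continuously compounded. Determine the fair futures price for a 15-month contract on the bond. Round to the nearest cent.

R$118.37

PV(coupons) I = 3.62·e^(−0.0804·1/12) + 3.62·e^(−0.0804·5/12)
I = 3.5958 + 3.5007 = 7.0965
F = (S − I)·e^(rT) = (114.15 − 7.0965) · e^(0.0804·15/12)
= 107.0535 · e^0.100500 = 107.0535 × 1.105724 = R$118.37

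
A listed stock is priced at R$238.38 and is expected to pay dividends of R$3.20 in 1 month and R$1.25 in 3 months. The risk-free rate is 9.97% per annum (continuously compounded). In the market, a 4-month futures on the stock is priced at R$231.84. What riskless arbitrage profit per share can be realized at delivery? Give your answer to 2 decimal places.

PV(dividends) I = 3.20·e^(−0.0997·1/12) + 1.25·e^(−0.0997·3/12) = 4.3928
Fair futures F* = (S − I)·e^(rT) = (238.38 − 4.3928)·e^0.033233 = 233.9872 × 1.033791 = 241.8939
Market R$231.84 < fair 241.8939: forward underpriced → reverse cash-and-carry (short the stock, invest proceeds at r, pay the dividends, go long the forward).
Profit at T = |F_mkt − F*| = |231.84 − 241.8939| = R$10.05 per share

R$10.05 per share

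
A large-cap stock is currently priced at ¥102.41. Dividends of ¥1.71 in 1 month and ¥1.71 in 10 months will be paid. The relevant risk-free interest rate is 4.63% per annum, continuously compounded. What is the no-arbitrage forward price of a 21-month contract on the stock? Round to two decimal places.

¥107.42

PV(dividends) I = 1.71·e^(−0.0463·1/12) + 1.71·e^(−0.0463·10/12)
I = 1.7034 + 1.6453 = 3.3487
F = (S − I)·e^(rT) = (102.41 − 3.3487) · e^(0.0463·21/12)
= 99.0613 · e^0.081025 = 99.0613 × 1.084398 = ¥107.42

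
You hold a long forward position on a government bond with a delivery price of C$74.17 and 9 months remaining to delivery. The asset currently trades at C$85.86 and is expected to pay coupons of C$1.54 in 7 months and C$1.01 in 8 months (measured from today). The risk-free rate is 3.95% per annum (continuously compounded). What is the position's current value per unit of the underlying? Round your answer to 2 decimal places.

C$11.37

PV(remaining coupons) I = 1.54·e^(−0.0395·7/12) + 1.01·e^(−0.0395·8/12) = 2.4887
Current forward F = (S − I)·e^(rT) = (85.86 − 2.4887)·e^(0.0395·9/12) = 83.3713 × 1.030068 = 85.8781
Value (long) = (F − K)·e^(−rT) = (85.8781 − 74.17) × 0.970810 = 11.3663
Value = C$11.37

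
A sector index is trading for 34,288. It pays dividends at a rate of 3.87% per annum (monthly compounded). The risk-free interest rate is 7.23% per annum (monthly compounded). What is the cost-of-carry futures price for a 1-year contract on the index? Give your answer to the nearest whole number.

35,454

F = S · (1+r/12)^(12T) / (1+q/12)^(12T)
= 34288 × 1.074745 / 1.039394 = 34288 × 1.034011
F = 35,454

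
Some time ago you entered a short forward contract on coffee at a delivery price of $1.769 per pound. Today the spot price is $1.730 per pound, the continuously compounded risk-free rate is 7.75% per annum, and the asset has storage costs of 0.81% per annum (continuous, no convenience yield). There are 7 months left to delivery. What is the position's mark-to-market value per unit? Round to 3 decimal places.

Current fair forward for the remaining 7 months: F = S·e^((r + u)·T), (r + u) = 0.0775 + 0.0081 = 0.0856
F = 1.730 · e^(0.0856 × 7/12) = 1.730 × 1.051201 = 1.8186
Value of long forward = (F − K)·e^(−rT) = (1.8186 − 1.769) · e^(−0.0775·7/12)
= 0.0496 × 0.955798 = 0.047
Short position value = −(long value) = -$0.047

-$0.047 per pound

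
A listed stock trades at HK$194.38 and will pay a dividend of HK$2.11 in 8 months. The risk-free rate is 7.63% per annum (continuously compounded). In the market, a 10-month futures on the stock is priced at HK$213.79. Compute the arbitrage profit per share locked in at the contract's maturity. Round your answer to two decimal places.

PV(dividends) I = 2.11·e^(−0.0763·8/12) = 2.0054
Fair futures F* = (S − I)·e^(rT) = (194.38 − 2.0054)·e^0.063583 = 192.3746 × 1.065648 = 205.0036
Market HK$213.79 > fair 205.0036: forward overpriced → cash-and-carry (borrow at r, buy the stock and collect the dividends, short the forward).
Profit at T = |F_mkt − F*| = |213.79 − 205.0036| = HK$8.79 per share

HK$8.79 per share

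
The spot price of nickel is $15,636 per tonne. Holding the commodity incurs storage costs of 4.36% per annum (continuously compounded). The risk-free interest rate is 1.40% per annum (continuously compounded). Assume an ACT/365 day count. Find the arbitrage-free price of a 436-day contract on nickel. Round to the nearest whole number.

$16,750 per tonne

Net carry = r + u − y = 0.0140 + 0.0436 − 0.0000 = 0.0576
F = S·e^((r+u−y)T) = 15636 · e^(0.0576 × 436/365) = 15636 · e^0.068804
= 15636 × 1.071226 = $16,750 per tonne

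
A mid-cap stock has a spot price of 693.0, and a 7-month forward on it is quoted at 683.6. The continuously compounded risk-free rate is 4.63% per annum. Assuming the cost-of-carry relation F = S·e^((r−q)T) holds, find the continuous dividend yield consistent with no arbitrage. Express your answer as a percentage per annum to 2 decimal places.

From F = S·e^((r−q)T): (r − q) = ln(F/S)/T
ln(683.6/693.0) = ln(0.986436) = -0.013657
(r − q) = -0.013657 / (7/12) = -0.023412
q = r − ln(F/S)/T = 0.0463 + 0.023412 = 0.069712
q = 6.97%

6.97%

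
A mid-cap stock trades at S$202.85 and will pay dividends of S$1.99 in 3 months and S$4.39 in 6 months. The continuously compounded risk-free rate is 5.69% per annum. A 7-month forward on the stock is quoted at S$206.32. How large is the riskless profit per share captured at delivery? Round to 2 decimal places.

S$3.06 per share

PV(dividends) I = 1.99·e^(−0.0569·3/12) + 4.39·e^(−0.0569·6/12) = 6.2288
Fair forward F* = (S − I)·e^(rT) = (202.85 − 6.2288)·e^0.033192 = 196.6212 × 1.033749 = 203.2570
Market S$206.32 > fair 203.2570: forward overpriced → cash-and-carry (borrow at r, buy the stock and collect the dividends, short the forward).
Profit at T = |F_mkt − F*| = |206.32 − 203.2570| = S$3.06 per share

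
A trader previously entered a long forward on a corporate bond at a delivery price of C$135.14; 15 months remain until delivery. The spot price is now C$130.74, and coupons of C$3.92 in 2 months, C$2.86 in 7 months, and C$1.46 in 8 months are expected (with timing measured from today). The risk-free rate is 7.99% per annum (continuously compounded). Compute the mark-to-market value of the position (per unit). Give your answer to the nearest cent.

C$0.46

PV(remaining coupons) I = 3.92·e^(−0.0799·2/12) + 2.86·e^(−0.0799·7/12) + 1.46·e^(−0.0799·8/12) = 7.9822
Current forward F = (S − I)·e^(rT) = (130.74 − 7.9822)·e^(0.0799·15/12) = 122.7578 × 1.105033 = 135.6514
Value (long) = (F − K)·e^(−rT) = (135.6514 − 135.14) × 0.904951 = 0.4628
Value = C$0.46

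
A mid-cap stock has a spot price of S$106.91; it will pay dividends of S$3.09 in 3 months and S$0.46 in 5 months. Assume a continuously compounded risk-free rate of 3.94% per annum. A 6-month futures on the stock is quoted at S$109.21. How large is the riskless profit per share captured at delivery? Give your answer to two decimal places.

PV(dividends) I = 3.09·e^(−0.0394·3/12) + 0.46·e^(−0.0394·5/12) = 3.5122
Fair futures F* = (S − I)·e^(rT) = (106.91 − 3.5122)·e^0.019700 = 103.3978 × 1.019895 = 105.4549
Market S$109.21 > fair 105.4549: forward overpriced → cash-and-carry (borrow at r, buy the stock and collect the dividends, short the forward).
Profit at T = |F_mkt − F*| = |109.21 − 105.4549| = S$3.76 per share

S$3.76 per share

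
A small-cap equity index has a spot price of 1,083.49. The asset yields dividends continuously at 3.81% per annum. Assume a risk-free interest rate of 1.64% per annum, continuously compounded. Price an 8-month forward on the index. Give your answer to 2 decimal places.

F = S·e^((r − q)T) = 1083.49 · e^((0.0164 − 0.0381) × 8/12)
= 1083.49 · e^-0.01446667 = 1083.49 × 0.98563747
F = 1,067.93

1,067.93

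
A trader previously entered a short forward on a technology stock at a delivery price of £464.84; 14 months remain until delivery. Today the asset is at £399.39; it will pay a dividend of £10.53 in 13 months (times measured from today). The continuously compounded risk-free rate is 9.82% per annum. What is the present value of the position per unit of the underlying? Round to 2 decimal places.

PV(remaining dividends) I = 10.53·e^(−0.0982·13/12) = 9.4673
Current forward F = (S − I)·e^(rT) = (399.39 − 9.4673)·e^(0.0982·14/12) = 389.9227 × 1.121387 = 437.2542
Value (long) = (F − K)·e^(−rT) = (437.2542 − 464.84) × 0.891752 = -24.5997
Short position value = −(long value) = £24.60

£24.60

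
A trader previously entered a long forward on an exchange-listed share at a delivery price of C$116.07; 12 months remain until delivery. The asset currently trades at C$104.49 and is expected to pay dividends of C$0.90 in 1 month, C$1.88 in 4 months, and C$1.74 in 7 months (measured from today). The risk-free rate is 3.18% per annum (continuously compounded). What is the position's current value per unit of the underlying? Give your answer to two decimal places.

-C$12.41

PV(remaining dividends) I = 0.90·e^(−0.0318·1/12) + 1.88·e^(−0.0318·4/12) + 1.74·e^(−0.0318·7/12) = 4.4658
Current forward F = (S − I)·e^(rT) = (104.49 − 4.4658)·e^(0.0318·12/12) = 100.0242 × 1.032311 = 103.2561
Value (long) = (F − K)·e^(−rT) = (103.2561 − 116.07) × 0.968700 = -12.4128
Value = -C$12.41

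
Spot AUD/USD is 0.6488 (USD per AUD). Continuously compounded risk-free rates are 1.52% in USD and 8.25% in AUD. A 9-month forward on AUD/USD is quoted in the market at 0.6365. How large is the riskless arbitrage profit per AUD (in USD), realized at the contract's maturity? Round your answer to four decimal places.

0.0196 per AUD (in USD)

Fair forward: F* = S·e^(carry·T), with carry = (r_USD − r_AUD) = 0.0152 − 0.0825 = -0.0673
F* = 0.6488 · e^(-0.0673 × 9/12) = 0.6488 · e^-0.050475 = 0.6488 × 0.950778 = 0.6169
Market 0.6365 > fair 0.6169: forward overpriced → cash-and-carry (buy spot, short the forward).
At maturity, profit = |F_mkt − F*| = |0.6365 − 0.6169| = 0.0196 per AUD (in USD)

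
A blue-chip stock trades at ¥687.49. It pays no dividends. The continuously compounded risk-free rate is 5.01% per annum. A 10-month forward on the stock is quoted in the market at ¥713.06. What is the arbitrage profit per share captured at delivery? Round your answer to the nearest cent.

¥3.74 per share

Fair forward: F* = S·e^(carry·T), with carry = r = 0.0501
F* = 687.49 · e^(0.0501 × 10/12) = 687.49 · e^0.041750 = 687.49 × 1.042634 = ¥716.8004
Market ¥713.06 < fair ¥716.8004: forward underpriced → reverse cash-and-carry (short spot, go long the forward).
At maturity, profit = |F_mkt − F*| = |713.06 − 716.8004| = ¥3.74 per share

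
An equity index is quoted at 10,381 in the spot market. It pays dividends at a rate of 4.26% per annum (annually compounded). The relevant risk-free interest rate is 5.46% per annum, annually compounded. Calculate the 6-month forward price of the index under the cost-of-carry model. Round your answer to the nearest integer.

10,441

F = S · (1+r)^T / (1+q)^T
= 10381 × 1.026937 / 1.021078 = 10381 × 1.005738
F = 10,441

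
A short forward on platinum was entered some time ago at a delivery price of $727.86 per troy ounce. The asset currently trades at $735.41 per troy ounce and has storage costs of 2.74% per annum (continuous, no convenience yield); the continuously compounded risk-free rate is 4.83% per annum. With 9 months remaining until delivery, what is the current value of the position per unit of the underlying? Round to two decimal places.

Current fair forward for the remaining 9 months: F = S·e^((r + u)·T), (r + u) = 0.0483 + 0.0274 = 0.0757
F = 735.41 · e^(0.0757 × 9/12) = 735.41 × 1.058418 = 778.3712
Value of long forward = (F − K)·e^(−rT) = (778.3712 − 727.86) · e^(−0.0483·9/12)
= 50.5112 × 0.964423 = 48.71
Short position value = −(long value) = -$48.71

-$48.71 per troy ounce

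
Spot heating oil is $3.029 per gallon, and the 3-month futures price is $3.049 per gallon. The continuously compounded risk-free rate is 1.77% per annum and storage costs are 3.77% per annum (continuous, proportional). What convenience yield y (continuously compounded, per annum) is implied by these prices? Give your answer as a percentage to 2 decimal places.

F = S·e^((r+u−y)T) ⇒ (r+u−y) = ln(F/S)/T
ln(3.049/3.029) = 0.006581; /T ⇒ 0.026324
y = r + u − ln(F/S)/T = 0.0177 + 0.0377 − 0.026324 = 0.029076
y = 2.91%

2.91%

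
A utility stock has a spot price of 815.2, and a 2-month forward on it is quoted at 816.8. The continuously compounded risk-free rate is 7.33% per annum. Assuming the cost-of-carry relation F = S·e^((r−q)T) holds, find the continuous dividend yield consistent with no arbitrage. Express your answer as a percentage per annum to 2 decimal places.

6.15%

From F = S·e^((r−q)T): (r − q) = ln(F/S)/T
ln(816.8/815.2) = ln(1.001963) = 0.001961
(r − q) = 0.001961 / (2/12) = 0.011766
q = r − ln(F/S)/T = 0.0733 − 0.011766 = 0.061534
q = 6.15%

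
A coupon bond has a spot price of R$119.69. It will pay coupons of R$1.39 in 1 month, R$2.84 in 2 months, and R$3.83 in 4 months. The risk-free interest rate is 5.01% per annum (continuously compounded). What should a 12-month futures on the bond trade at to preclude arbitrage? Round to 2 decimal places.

PV(coupons) I = 1.39·e^(−0.0501·1/12) + 2.84·e^(−0.0501·2/12) + 3.83·e^(−0.0501·4/12)
I = 1.3842 + 2.8164 + 3.7666 = 7.9672
F = (S − I)·e^(rT) = (119.69 − 7.9672) · e^(0.0501·12/12)
= 111.7228 · e^0.050100 = 111.7228 × 1.051376 = R$117.46

R$117.46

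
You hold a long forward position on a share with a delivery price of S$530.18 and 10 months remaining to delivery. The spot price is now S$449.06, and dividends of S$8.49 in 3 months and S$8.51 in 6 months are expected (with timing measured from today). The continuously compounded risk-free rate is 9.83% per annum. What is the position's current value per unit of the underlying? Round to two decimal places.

-S$55.81

PV(remaining dividends) I = 8.49·e^(−0.0983·3/12) + 8.51·e^(−0.0983·6/12) = 16.3857
Current forward F = (S − I)·e^(rT) = (449.06 − 16.3857)·e^(0.0983·10/12) = 432.6743 × 1.085365 = 469.6095
Value (long) = (F − K)·e^(−rT) = (469.6095 − 530.18) × 0.921349 = -55.8066
Value = -S$55.81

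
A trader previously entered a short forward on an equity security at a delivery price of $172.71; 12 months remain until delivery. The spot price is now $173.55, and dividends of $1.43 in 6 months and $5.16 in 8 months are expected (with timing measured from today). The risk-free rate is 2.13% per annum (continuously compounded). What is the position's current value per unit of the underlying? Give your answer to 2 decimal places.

$2.02

PV(remaining dividends) I = 1.43·e^(−0.0213·6/12) + 5.16·e^(−0.0213·8/12) = 6.5021
Current forward F = (S − I)·e^(rT) = (173.55 − 6.5021)·e^(0.0213·12/12) = 167.0479 × 1.021528 = 170.6441
Value (long) = (F − K)·e^(−rT) = (170.6441 − 172.71) × 0.978925 = -2.0224
Short position value = −(long value) = $2.02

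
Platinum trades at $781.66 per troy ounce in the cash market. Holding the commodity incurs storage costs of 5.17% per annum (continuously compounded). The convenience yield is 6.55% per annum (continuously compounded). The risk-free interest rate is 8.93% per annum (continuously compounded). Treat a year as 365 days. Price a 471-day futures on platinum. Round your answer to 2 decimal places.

Net carry = r + u − y = 0.0893 + 0.0517 − 0.0655 = 0.0755
F = S·e^((r+u−y)T) = 781.66 · e^(0.0755 × 471/365) = 781.66 · e^0.097426
= 781.66 × 1.102330 = $861.65 per troy ounce

$861.65 per troy ounce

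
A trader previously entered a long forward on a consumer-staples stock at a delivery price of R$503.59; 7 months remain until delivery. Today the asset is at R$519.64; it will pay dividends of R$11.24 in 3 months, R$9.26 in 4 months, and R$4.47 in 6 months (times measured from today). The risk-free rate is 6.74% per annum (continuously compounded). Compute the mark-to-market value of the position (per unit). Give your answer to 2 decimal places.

PV(remaining dividends) I = 11.24·e^(−0.0674·3/12) + 9.26·e^(−0.0674·4/12) + 4.47·e^(−0.0674·6/12) = 24.4283
Current forward F = (S − I)·e^(rT) = (519.64 − 24.4283)·e^(0.0674·7/12) = 495.2117 × 1.040100 = 515.0697
Value (long) = (F − K)·e^(−rT) = (515.0697 − 503.59) × 0.961446 = 11.0371
Value = R$11.04

R$11.04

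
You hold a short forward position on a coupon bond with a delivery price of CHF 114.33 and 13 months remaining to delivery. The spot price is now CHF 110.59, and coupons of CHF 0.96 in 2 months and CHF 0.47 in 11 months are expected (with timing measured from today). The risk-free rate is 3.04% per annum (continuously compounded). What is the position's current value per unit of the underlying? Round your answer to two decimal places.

CHF 1.45

PV(remaining coupons) I = 0.96·e^(−0.0304·2/12) + 0.47·e^(−0.0304·11/12) = 1.4122
Current forward F = (S − I)·e^(rT) = (110.59 − 1.4122)·e^(0.0304·13/12) = 109.1778 × 1.033482 = 112.8333
Value (long) = (F − K)·e^(−rT) = (112.8333 − 114.33) × 0.967603 = -1.4482
Short position value = −(long value) = CHF 1.45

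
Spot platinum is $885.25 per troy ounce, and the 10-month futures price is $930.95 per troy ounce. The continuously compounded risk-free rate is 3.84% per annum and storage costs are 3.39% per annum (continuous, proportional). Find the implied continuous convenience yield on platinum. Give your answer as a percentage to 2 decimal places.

F = S·e^((r+u−y)T) ⇒ (r+u−y) = ln(F/S)/T
ln(930.95/885.25) = 0.050335; /T ⇒ 0.060402
y = r + u − ln(F/S)/T = 0.0384 + 0.0339 − 0.060402 = 0.011898
y = 1.19%

1.19%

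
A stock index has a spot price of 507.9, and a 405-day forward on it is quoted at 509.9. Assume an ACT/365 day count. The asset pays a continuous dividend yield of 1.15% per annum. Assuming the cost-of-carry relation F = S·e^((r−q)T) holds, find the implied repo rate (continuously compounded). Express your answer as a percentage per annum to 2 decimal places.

1.50%

From F = S·e^((r−q)T): (r − q) = ln(F/S)/T
ln(509.9/507.9) = ln(1.003938) = 0.003930
(r − q) = 0.003930 / (405/365) = 0.003542
r = ln(F/S)/T + q = 0.003542 + 0.0115 = 0.015042
r = 1.50%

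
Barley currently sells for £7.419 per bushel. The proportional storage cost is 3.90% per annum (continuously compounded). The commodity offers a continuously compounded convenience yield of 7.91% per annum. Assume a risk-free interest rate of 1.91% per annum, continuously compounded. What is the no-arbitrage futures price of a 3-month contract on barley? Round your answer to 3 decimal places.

£7.380 per bushel

Net carry = r + u − y = 0.0191 + 0.0390 − 0.0791 = -0.0210
F = S·e^((r+u−y)T) = 7.419 · e^(-0.0210 × 3/12) = 7.419 · e^-0.005250
= 7.419 × 0.994764 = £7.380 per bushel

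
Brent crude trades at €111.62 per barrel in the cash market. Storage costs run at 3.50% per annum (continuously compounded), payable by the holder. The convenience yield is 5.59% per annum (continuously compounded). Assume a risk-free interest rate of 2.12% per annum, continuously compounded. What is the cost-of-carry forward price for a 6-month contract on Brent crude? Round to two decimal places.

€111.64 per barrel

Net carry = r + u − y = 0.0212 + 0.0350 − 0.0559 = 0.0003
F = S·e^((r+u−y)T) = 111.62 · e^(0.0003 × 6/12) = 111.62 · e^0.000150
= 111.62 × 1.000150 = €111.64 per barrel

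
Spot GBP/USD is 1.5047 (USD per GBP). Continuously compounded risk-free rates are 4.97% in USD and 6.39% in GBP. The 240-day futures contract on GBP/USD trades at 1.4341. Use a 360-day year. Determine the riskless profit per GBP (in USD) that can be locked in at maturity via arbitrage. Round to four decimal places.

Fair futures: F* = S·e^(carry·T), with carry = (r_USD − r_GBP) = 0.0497 − 0.0639 = -0.0142
F* = 1.5047 · e^(-0.0142 × 240/360) = 1.5047 · e^-0.009467 = 1.5047 × 0.990578 = 1.4905
Market 1.4341 < fair 1.4905: forward underpriced → reverse cash-and-carry (short spot, go long the forward).
At maturity, profit = |F_mkt − F*| = |1.4341 − 1.4905| = 0.0564 per GBP (in USD)

0.0564 per GBP (in USD)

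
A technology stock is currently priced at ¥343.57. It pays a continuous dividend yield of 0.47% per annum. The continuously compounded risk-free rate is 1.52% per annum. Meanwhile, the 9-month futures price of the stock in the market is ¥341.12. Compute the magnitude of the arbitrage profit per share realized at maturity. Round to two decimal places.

¥5.17 per share

Fair futures: F* = S·e^(carry·T), with carry = (r − q) = 0.0152 − 0.0047 = 0.0105
F* = 343.57 · e^(0.0105 × 9/12) = 343.57 · e^0.007875 = 343.57 × 1.007906 = ¥346.2863
Market ¥341.12 < fair ¥346.2863: forward underpriced → reverse cash-and-carry (short spot, go long the forward).
At maturity, profit = |F_mkt − F*| = |341.12 − 346.2863| = ¥5.17 per share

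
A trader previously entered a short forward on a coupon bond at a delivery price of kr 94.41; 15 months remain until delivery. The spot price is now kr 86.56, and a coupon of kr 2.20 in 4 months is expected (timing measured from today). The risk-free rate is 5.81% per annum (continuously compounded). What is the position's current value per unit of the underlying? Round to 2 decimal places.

kr 3.39

PV(remaining coupons) I = 2.20·e^(−0.0581·4/12) = 2.1578
Current forward F = (S − I)·e^(rT) = (86.56 − 2.1578)·e^(0.0581·15/12) = 84.4022 × 1.075327 = 90.7600
Value (long) = (F − K)·e^(−rT) = (90.7600 − 94.41) × 0.929949 = -3.3943
Short position value = −(long value) = kr 3.39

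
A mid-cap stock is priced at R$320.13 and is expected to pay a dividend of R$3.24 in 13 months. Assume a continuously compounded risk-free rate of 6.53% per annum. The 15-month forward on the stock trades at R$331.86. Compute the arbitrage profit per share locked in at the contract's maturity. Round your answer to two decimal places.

R$12.22 per share

PV(dividends) I = 3.24·e^(−0.0653·13/12) = 3.0187
Fair forward F* = (S − I)·e^(rT) = (320.13 − 3.0187)·e^0.081625 = 317.1113 × 1.085049 = 344.0813
Market R$331.86 < fair 344.0813: forward underpriced → reverse cash-and-carry (short the stock, invest proceeds at r, pay the dividends, go long the forward).
Profit at T = |F_mkt − F*| = |331.86 − 344.0813| = R$12.22 per share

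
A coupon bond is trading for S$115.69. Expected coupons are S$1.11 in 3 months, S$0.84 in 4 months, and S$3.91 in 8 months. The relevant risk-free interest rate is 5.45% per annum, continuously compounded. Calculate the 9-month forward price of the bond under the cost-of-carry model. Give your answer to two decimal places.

S$114.59

PV(coupons) I = 1.11·e^(−0.0545·3/12) + 0.84·e^(−0.0545·4/12) + 3.91·e^(−0.0545·8/12)
I = 1.0950 + 0.8249 + 3.7705 = 5.6904
F = (S − I)·e^(rT) = (115.69 − 5.6904) · e^(0.0545·9/12)
= 109.9996 · e^0.040875 = 109.9996 × 1.041722 = S$114.59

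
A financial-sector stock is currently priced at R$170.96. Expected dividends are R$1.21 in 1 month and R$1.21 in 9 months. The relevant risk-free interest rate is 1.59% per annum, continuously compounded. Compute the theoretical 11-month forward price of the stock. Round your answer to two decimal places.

R$171.03

PV(dividends) I = 1.21·e^(−0.0159·1/12) + 1.21·e^(−0.0159·9/12)
I = 1.2084 + 1.1957 = 2.4041
F = (S − I)·e^(rT) = (170.96 − 2.4041) · e^(0.0159·11/12)
= 168.5559 · e^0.014575 = 168.5559 × 1.014682 = R$171.03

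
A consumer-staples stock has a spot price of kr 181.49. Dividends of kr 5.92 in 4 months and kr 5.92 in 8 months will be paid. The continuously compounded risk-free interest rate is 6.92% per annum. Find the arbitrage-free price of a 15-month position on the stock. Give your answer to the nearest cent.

PV(dividends) I = 5.92·e^(−0.0692·4/12) + 5.92·e^(−0.0692·8/12)
I = 5.7850 + 5.6531 = 11.4381
F = (S − I)·e^(rT) = (181.49 − 11.4381) · e^(0.0692·15/12)
= 170.0519 · e^0.086500 = 170.0519 × 1.090351 = kr 185.42

kr 185.42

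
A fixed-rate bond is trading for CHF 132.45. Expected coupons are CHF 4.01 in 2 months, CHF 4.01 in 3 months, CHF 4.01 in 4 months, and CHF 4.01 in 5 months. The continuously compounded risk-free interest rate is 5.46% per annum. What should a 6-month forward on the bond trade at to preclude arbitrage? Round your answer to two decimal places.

PV(coupons) I = 4.01·e^(−0.0546·2/12) + 4.01·e^(−0.0546·3/12) + 4.01·e^(−0.0546·4/12) + 4.01·e^(−0.0546·5/12)
I = 3.9737 + 3.9556 + 3.9377 + 3.9198 = 15.7868
F = (S − I)·e^(rT) = (132.45 − 15.7868) · e^(0.0546·6/12)
= 116.6632 · e^0.027300 = 116.6632 × 1.027676 = CHF 119.89

CHF 119.89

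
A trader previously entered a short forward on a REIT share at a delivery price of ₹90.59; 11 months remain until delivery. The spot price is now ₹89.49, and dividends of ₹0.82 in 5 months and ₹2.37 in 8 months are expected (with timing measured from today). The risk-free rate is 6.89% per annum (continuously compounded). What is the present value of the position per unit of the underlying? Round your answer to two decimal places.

-₹1.38

PV(remaining dividends) I = 0.82·e^(−0.0689·5/12) + 2.37·e^(−0.0689·8/12) = 3.0604
Current forward F = (S − I)·e^(rT) = (89.49 − 3.0604)·e^(0.0689·11/12) = 86.4296 × 1.065195 = 92.0644
Value (long) = (F − K)·e^(−rT) = (92.0644 − 90.59) × 0.938795 = 1.3842
Short position value = −(long value) = -₹1.38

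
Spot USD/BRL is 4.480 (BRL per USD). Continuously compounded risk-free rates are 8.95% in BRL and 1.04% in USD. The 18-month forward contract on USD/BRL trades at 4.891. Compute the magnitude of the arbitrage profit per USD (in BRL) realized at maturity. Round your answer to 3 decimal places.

0.153 per USD (in BRL)

Fair forward: F* = S·e^(carry·T), with carry = (r_BRL − r_USD) = 0.0895 − 0.0104 = 0.0791
F* = 4.480 · e^(0.0791 × 18/12) = 4.480 · e^0.118650 = 4.480 × 1.125976 = 5.0444
Market 4.891 < fair 5.0444: forward underpriced → reverse cash-and-carry (short spot, go long the forward).
At maturity, profit = |F_mkt − F*| = |4.891 − 5.0444| = 0.153 per USD (in BRL)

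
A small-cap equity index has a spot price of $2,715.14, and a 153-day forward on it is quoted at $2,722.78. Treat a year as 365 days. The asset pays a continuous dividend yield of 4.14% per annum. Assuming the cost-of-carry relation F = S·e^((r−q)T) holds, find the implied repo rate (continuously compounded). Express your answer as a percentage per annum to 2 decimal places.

From F = S·e^((r−q)T): (r − q) = ln(F/S)/T
ln(2722.78/2715.14) = ln(1.002814) = 0.002810
(r − q) = 0.002810 / (153/365) = 0.006704
r = ln(F/S)/T + q = 0.006704 + 0.0414 = 0.048104
r = 4.81%

4.81%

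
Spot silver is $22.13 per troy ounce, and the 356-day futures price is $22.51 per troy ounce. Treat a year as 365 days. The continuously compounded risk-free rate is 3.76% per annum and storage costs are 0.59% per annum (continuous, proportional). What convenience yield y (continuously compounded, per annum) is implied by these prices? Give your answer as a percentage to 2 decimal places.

F = S·e^((r+u−y)T) ⇒ (r+u−y) = ln(F/S)/T
ln(22.51/22.13) = 0.017026; /T ⇒ 0.017456
y = r + u − ln(F/S)/T = 0.0376 + 0.0059 − 0.017456 = 0.026044
y = 2.60%

2.60%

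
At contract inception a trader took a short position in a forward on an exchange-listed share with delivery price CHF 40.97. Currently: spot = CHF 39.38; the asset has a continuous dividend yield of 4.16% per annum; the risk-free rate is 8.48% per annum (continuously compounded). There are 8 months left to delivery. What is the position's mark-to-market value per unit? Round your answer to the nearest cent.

Current fair forward for the remaining 8 months: F = S·e^((r − q)·T), (r − q) = 0.0848 − 0.0416 = 0.0432
F = 39.38 · e^(0.0432 × 8/12) = 39.38 × 1.029219 = 40.5306
Value of long forward = (F − K)·e^(−rT) = (40.5306 − 40.97) · e^(−0.0848·8/12)
= -0.4394 × 0.945035 = -0.42
Short position value = −(long value) = CHF 0.42

CHF 0.42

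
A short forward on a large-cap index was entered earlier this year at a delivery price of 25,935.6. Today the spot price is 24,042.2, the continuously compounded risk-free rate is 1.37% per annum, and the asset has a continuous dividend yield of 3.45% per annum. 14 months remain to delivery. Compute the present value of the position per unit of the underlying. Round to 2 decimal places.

Current fair forward for the remaining 14 months: F = S·e^((r − q)·T), (r − q) = 0.0137 − 0.0345 = -0.0208
F = 24042.2 · e^(-0.0208 × 14/12) = 24042.2 × 0.97602540 = 23465.7979
Value of long forward = (F − K)·e^(−rT) = (23465.7979 − 25935.6) · e^(−0.0137·14/12)
= -2469.8021 × 0.98414372 = -2430.64
Short position value = −(long value) = 2430.64

2430.64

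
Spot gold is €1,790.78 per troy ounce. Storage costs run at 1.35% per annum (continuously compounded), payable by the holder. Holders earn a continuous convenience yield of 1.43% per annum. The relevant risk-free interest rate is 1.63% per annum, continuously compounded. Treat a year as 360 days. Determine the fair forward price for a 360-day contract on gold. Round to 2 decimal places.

€1,818.75 per troy ounce

Net carry = r + u − y = 0.0163 + 0.0135 − 0.0143 = 0.0155
F = S·e^((r+u−y)T) = 1790.78 · e^(0.0155 × 360/360) = 1790.78 · e^0.01550000
= 1790.78 × 1.01562075 = €1,818.75 per troy ounce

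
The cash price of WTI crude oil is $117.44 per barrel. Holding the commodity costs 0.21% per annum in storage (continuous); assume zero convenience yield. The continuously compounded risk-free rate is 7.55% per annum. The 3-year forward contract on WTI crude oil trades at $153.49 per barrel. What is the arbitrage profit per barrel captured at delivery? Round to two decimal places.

Fair forward: F* = S·e^(carry·T), with carry = (r + u) = 0.0755 + 0.0021 = 0.0776
F* = 117.44 · e^(0.0776 × 3) = 117.44 · e^0.232800 = 117.44 × 1.262129 = $148.2244
Market $153.49 > fair $148.2244: forward overpriced → cash-and-carry (buy spot, short the forward).
At maturity, profit = |F_mkt − F*| = |153.49 − 148.2244| = $5.27 per barrel

$5.27 per barrel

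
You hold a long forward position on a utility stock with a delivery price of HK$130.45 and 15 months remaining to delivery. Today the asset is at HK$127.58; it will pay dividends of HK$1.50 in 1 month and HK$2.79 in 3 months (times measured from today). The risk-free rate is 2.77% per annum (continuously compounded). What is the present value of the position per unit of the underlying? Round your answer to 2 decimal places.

PV(remaining dividends) I = 1.50·e^(−0.0277·1/12) + 2.79·e^(−0.0277·3/12) = 4.2673
Current forward F = (S − I)·e^(rT) = (127.58 − 4.2673)·e^(0.0277·15/12) = 123.3127 × 1.035231 = 127.6571
Value (long) = (F − K)·e^(−rT) = (127.6571 − 130.45) × 0.965968 = -2.6979
Value = -HK$2.70

-HK$2.70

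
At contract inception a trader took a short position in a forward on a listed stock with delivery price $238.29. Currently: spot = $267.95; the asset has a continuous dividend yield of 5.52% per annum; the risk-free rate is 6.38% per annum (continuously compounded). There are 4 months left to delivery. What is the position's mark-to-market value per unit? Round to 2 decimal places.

Current fair forward for the remaining 4 months: F = S·e^((r − q)·T), (r − q) = 0.0638 − 0.0552 = 0.0086
F = 267.95 · e^(0.0086 × 4/12) = 267.95 × 1.002871 = 268.7193
Value of long forward = (F − K)·e^(−rT) = (268.7193 − 238.29) · e^(−0.0638·4/12)
= 30.4293 × 0.978958 = 29.79
Short position value = −(long value) = -$29.79

-$29.79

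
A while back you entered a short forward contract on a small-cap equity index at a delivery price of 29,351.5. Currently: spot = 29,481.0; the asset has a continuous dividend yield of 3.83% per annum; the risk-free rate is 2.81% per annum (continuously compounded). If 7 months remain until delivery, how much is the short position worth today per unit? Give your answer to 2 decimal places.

44.65

Current fair forward for the remaining 7 months: F = S·e^((r − q)·T), (r − q) = 0.0281 − 0.0383 = -0.0102
F = 29481.0 · e^(-0.0102 × 7/12) = 29481.0 × 0.99406767 = 29306.1090
Value of long forward = (F − K)·e^(−rT) = (29306.1090 − 29351.5) · e^(−0.0281·7/12)
= -45.3910 × 0.98374195 = -44.65
Short position value = −(long value) = 44.65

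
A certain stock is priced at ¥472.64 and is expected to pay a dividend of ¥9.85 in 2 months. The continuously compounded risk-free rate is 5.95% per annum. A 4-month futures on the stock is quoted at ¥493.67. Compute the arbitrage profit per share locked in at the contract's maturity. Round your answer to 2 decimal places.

¥21.51 per share

PV(dividends) I = 9.85·e^(−0.0595·2/12) = 9.7528
Fair futures F* = (S − I)·e^(rT) = (472.64 − 9.7528)·e^0.019833 = 462.8872 × 1.020031 = 472.1593
Market ¥493.67 > fair 472.1593: forward overpriced → cash-and-carry (borrow at r, buy the stock and collect the dividends, short the forward).
Profit at T = |F_mkt − F*| = |493.67 − 472.1593| = ¥21.51 per share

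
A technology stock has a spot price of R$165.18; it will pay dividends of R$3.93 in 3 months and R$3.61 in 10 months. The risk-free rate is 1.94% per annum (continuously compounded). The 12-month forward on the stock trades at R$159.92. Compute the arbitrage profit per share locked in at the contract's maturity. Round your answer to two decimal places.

R$0.89 per share

PV(dividends) I = 3.93·e^(−0.0194·3/12) + 3.61·e^(−0.0194·10/12) = 7.4631
Fair forward F* = (S − I)·e^(rT) = (165.18 − 7.4631)·e^0.019400 = 157.7169 × 1.019589 = 160.8064
Market R$159.92 < fair 160.8064: forward underpriced → reverse cash-and-carry (short the stock, invest proceeds at r, pay the dividends, go long the forward).
Profit at T = |F_mkt − F*| = |159.92 − 160.8064| = R$0.89 per share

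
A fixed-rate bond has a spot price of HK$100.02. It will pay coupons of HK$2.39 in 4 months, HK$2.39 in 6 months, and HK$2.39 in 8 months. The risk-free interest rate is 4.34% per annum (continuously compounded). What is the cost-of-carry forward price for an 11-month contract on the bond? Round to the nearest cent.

HK$96.78

PV(coupons) I = 2.39·e^(−0.0434·4/12) + 2.39·e^(−0.0434·6/12) + 2.39·e^(−0.0434·8/12)
I = 2.3557 + 2.3387 + 2.3218 = 7.0162
F = (S − I)·e^(rT) = (100.02 − 7.0162) · e^(0.0434·11/12)
= 93.0038 · e^0.039783 = 93.0038 × 1.040585 = HK$96.78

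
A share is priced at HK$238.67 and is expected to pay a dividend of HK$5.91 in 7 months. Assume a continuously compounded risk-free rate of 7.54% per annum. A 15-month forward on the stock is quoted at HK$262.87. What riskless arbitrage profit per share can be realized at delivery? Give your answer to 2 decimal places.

PV(dividends) I = 5.91·e^(−0.0754·7/12) = 5.6557
Fair forward F* = (S − I)·e^(rT) = (238.67 − 5.6557)·e^0.094250 = 233.0143 × 1.098834 = 256.0440
Market HK$262.87 > fair 256.0440: forward overpriced → cash-and-carry (borrow at r, buy the stock and collect the dividends, short the forward).
Profit at T = |F_mkt − F*| = |262.87 − 256.0440| = HK$6.83 per share

HK$6.83 per share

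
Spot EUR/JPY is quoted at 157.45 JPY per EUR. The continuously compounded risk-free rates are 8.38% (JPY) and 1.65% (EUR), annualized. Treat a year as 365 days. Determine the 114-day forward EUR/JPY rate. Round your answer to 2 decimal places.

F = S·e^((r_JPY − r_EUR)T) = 157.45 · e^((0.0838 − 0.0165) × 114/365)
= 157.45 · e^0.021020 = 157.45 × 1.021242
F = 160.79 JPY per EUR

160.79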